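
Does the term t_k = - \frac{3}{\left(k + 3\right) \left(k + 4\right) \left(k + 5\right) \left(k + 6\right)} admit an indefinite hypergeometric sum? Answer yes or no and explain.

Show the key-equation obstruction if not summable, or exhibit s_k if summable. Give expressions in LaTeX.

Yes. s_k = \frac{k \left(- k^{2} - 12 k - 47\right)}{60 \left(k + 3\right) \left(k + 4\right) \left(k + 5\right)}.

r(k) = (k + 3)/(k + 7) after simplifying.
A = k + 3, B = k + 7, C = 1.
Set up (k + 3)·f(k+1) − (k + 6)·f(k) − (1) = 0.
Bound: deg f ≤ 3.
Solving with deg f ≤ 3: f(k) = k*(k**2 + 12*k + 47)/180.
So s_k = (B(k−1)f/C)·t_k = (k*(k + 6)*(k**2 + 12*k + 47)/180)·t_k = k*(-k**2 - 12*k - 47)/(60*(k + 3)*(k + 4)*(k + 5)).
Δs = -3/(k**4 + 18*k**3 + 119*k**2 + 342*k + 360), as required.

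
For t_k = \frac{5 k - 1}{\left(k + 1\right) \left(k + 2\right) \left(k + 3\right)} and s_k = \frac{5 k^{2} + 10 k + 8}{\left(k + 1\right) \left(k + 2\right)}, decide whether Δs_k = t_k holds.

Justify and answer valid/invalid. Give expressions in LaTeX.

s_(k+1) = (10*k + 5*(k + 1)**2 + 18)/((k + 2)*(k + 3))
s_(k+1) − s_k = (5*k - 1)/(k**3 + 6*k**2 + 11*k + 6)
(s_(k+1) − s_k) − t_k = 0

valid (s_(k+1) − s_k reduces to t_k)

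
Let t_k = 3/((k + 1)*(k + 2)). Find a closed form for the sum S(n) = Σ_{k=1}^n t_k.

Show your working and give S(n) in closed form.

S(n) = 3*n/(2*(n + 2))

r(k) = (k + 1)/(k + 3) after simplifying.
Take A(k)=k + 1, B(k)=k + 3, C(k)=1.
Need (k + 1)·f(k+1) − (k + 2)·f(k) = 1.
d = 1 from the (1,1,0) case.
A polynomial solution: f(k) = k.
So s_k = (B(k−1)f/C)·t_k = (k*(k + 2))·t_k = 3*k/(k + 1).
Δs = 3/(k**2 + 3*k + 2), as required.
Evaluate: s_(n+1) = 3*(n + 1)/(n + 2); subtract s_(1) = 3/2 ⇒ S(n) = 3*n/(2*(n + 2)).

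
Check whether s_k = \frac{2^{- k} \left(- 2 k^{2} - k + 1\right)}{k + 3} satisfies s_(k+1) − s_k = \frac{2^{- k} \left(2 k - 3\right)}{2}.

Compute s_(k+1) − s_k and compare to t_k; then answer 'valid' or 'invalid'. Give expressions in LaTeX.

Invalid: residual \frac{2^{- k} \left(- 2 k^{2} - 7 k + 11\right)}{k^{2} + 7 k + 12} ≠ 0.

s_(k+1) = (-k - 2*(k + 1)**2)/(2*2**k*(k + 4))
s_(k+1) − s_k = (2*k**3 + 7*k**2 - 11*k - 14)/(2*2**k*(k**2 + 7*k + 12))
(s_(k+1) − s_k) − t_k = (-2*k**2 - 7*k + 11)/(2**k*(k**2 + 7*k + 12))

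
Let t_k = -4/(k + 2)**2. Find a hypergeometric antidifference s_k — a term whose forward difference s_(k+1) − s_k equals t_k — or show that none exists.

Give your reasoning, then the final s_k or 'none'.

Step 1: r(k) = (k + 2)**2/(k + 3)**2.
So A=k**2 + 4*k + 4 and B=k**2 + 6*k + 9, with C=1.
Set up (k**2 + 4*k + 4)·f(k+1) − (k**2 + 4*k + 4)·f(k) − (1) = 0.
d = 0 from the (2,2,0) case.
f = c0 ⇒ A·f(k+1) − B(k−1)·f(k) − C = -1. The system {-1 = 0} is inconsistent; no antidifference.

no hypergeometric antidifference exists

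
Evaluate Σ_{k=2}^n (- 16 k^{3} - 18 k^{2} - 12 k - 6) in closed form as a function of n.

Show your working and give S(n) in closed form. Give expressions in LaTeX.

S(n) = - 4 n^{4} - 14 n^{3} - 19 n^{2} - 15 n + 52

Ratio r(k) = (8*k**3 + 33*k**2 + 48*k + 26)/(8*k**3 + 9*k**2 + 6*k + 3).
So A=1 and B=1, with C=k**3 + 9*k**2/8 + 3*k/4 + 3/8.
Solve (1)·f(k+1) − (1)·f(k) = k**3 + 9*k**2/8 + 3*k/4 + 3/8.
d = 4 from the (0,0,3) case.
Solving with deg f ≤ 4: f(k) = k*(4*k**3 - 2*k**2 + k + 3)/16.
Get s_k = R·t_k = k*(-4*k**3 + 2*k**2 - k - 3) with R(k) = B(k−1)f(k)/C(k) = k*(4*k**3 - 2*k**2 + k + 3)/(2*(8*k**3 + 9*k**2 + 6*k + 3)).
s_(k+1) − s_k = -16*k**3 - 18*k**2 - 12*k - 6 = t_k.
Evaluate: s_(n+1) = -4*n**4 - 14*n**3 - 19*n**2 - 15*n - 6; subtract s_(2) = -58 ⇒ S(n) = -4*n**4 - 14*n**3 - 19*n**2 - 15*n + 52.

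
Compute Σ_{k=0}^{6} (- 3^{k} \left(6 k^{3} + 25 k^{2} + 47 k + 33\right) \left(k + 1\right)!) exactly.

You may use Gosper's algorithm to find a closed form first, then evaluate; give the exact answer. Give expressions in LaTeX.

The ratio is 3*(6*k**4 + 55*k**3 + 201*k**2 + 341*k + 222)/(6*k**3 + 25*k**2 + 47*k + 33).
Gosper form: A/B · C(k+1)/C(k) with A=3*k + 6, B=1, C=k**3 + 25*k**2/6 + 47*k/6 + 11/2.
Key eq: (3*k + 6)·f(k+1) = (1)·f(k) + (k**3 + 25*k**2/6 + 47*k/6 + 11/2).
Bound: deg f ≤ 2.
Coefficient equations give f(k) = (2*k**2 + k + 3)/6.
R(k) = B(k−1)·f(k)/C(k) = (2*k**2 + k + 3)/(6*k**3 + 25*k**2 + 47*k + 33); s_k = R·t_k = -3**k*(2*k**2 + k + 3)*factorial(k + 1).
Δs = -3**k*(6*k**3 + 25*k**2 + 47*k + 33)*factorial(k + 1), as required.
Σ_(k=0)^(6) t_k = s_(7) − s_(0) = -9523422720 − (-3) = -9523422717.

Σ = -9523422717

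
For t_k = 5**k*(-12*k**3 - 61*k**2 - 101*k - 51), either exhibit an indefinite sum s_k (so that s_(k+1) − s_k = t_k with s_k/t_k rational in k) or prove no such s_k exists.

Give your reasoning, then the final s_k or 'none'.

Compute t_(k+1)/t_k: get 5*(12*k**3 + 97*k**2 + 259*k + 225)/(12*k**3 + 61*k**2 + 101*k + 51).
A = 5, B = 1, C = k**3 + 61*k**2/12 + 101*k/12 + 17/4.
Set up (5)·f(k+1) − (1)·f(k) − (k**3 + 61*k**2/12 + 101*k/12 + 17/4) = 0.
Bound: deg f ≤ 3.
Solve for f: f(k) = (3*k**3 + 4*k**2 + 4*k - 1)/12 (degree 3 ≤ 3).
Then R = B(k−1)f/C = (3*k**3 + 4*k**2 + 4*k - 1)/(12*k**3 + 61*k**2 + 101*k + 51), so s_k = R(k)·t_k = 5**k*(-3*k**3 - 4*k**2 - 4*k + 1).
Δs = 5**k*(-12*k**3 - 61*k**2 - 101*k - 51), as required.

s_k = 5**k*(-3*k**3 - 4*k**2 - 4*k + 1)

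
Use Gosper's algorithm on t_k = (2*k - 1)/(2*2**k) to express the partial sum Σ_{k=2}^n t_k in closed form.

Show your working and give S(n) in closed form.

S(n) = 2**(-n - 2)*(5*2**n - 4*n - 6)

Step 1: r(k) = (2*k + 1)/(2*(2*k - 1)).
So A=1/2 and B=1, with C=k - 1/2.
Need (1/2)·f(k+1) − (1)·f(k) = k - 1/2.
Bound: deg f ≤ 1.
Solve for f: f(k) = -2*k - 1 (degree 1 ≤ 1).
R(k) = B(k−1)·f(k)/C(k) = -2*(2*k + 1)/(2*k - 1); s_k = R·t_k = (-2*k - 1)/2**k.
Check: Δs_k = (2*k - 1)/(2*2**k). ✓
Evaluate: s_(n+1) = 2**(-n - 1)*(-2*n - 3); subtract s_(2) = -5/4 ⇒ S(n) = 2**(-n - 2)*(5*2**n - 4*n - 6).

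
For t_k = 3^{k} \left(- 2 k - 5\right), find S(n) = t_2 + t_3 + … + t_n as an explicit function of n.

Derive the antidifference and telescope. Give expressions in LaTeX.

S(n) = - 3 \cdot 3^{n} n - 6 \cdot 3^{n} + 27

Step 1: r(k) = 3*(2*k + 7)/(2*k + 5).
Take A(k)=3, B(k)=1, C(k)=k + 5/2.
Key eq: (3)·f(k+1) = (1)·f(k) + (k + 5/2).
d = 1 from the (0,0,1) case.
Coefficient equations give f(k) = (k + 1)/2.
Certificate R = B(k−1)f/C = (k + 1)/(2*k + 5) gives s_k = 3**k*(-k - 1).
Δs = 3**k*(-2*k - 5), as required.
Telescope: S(n) = s_(n+1) − s_(2) = 3**(n + 1)*(-n - 2) − (-27) = -3*3**n*n - 6*3**n + 27.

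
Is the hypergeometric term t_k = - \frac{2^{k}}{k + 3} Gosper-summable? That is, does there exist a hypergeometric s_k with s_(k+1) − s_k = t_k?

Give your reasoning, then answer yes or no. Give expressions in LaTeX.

The ratio is 2*(k + 3)/(k + 4).
A = 2*k + 6, B = k + 4, C = 1.
Solve (2*k + 6)·f(k+1) − (k + 3)·f(k) = 1.
d = -1 from the (1,1,0) case.
Bound -1 < 0, so the key equation has no polynomial solution.

No. Not Gosper-summable.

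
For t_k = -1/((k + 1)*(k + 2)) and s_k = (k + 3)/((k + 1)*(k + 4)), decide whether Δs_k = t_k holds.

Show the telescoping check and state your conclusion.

s_(k+1) = (k + 4)/((k + 2)*(k + 5))
s_(k+1) − s_k = (-k**2 - 7*k - 14)/(k**4 + 12*k**3 + 49*k**2 + 78*k + 40)
(s_(k+1) − s_k) − t_k = 2*(k + 3)/(k**4 + 12*k**3 + 49*k**2 + 78*k + 40)

Invalid: residual 2*(k + 3)/(k**4 + 12*k**3 + 49*k**2 + 78*k + 40) ≠ 0.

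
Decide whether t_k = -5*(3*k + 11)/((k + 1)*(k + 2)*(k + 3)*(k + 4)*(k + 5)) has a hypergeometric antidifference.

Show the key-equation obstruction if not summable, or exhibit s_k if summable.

Yes. s_k = 5*k*(-k**2 - 7*k - 14)/(8*(k**3 + 7*k**2 + 14*k + 8)).

r(k) = (k + 1)*(3*k + 14)/((k + 6)*(3*k + 11)) after simplifying.
Normal form (A,B,C) = (k + 1, k + 6, k + 11/3).
f must satisfy (k + 1)·f(k+1) − (k + 5)·f(k) = k + 11/3.
Bound: deg f ≤ 4.
Solve for f: f(k) = k*(k + 3)*(k**2 + 7*k + 14)/24 (degree 4 ≤ 4).
Get s_k = R·t_k = 5*k*(-k**2 - 7*k - 14)/(8*(k**3 + 7*k**2 + 14*k + 8)) with R(k) = B(k−1)f(k)/C(k) = k*(k + 3)*(k + 5)*(k**2 + 7*k + 14)/(8*(3*k + 11)).
Verify: 5*(-3*k - 11)/(k**5 + 15*k**4 + 85*k**3 + 225*k**2 + 274*k + 120) matches t_k.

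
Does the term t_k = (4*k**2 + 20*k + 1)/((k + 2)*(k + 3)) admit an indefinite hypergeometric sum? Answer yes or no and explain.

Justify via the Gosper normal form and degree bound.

t_(k+1)/t_k = (k + 2)*(20*k + 4*(k + 1)**2 + 21)/((k + 4)*(4*k**2 + 20*k + 1)).
A = k + 2, B = k + 4, C = k**2 + 5*k + 1/4.
Set up (k + 2)·f(k+1) − (k + 3)·f(k) − (k**2 + 5*k + 1/4) = 0.
Degrees (1,1,2) ⇒ d ≤ 2.
Match coefficients ⇒ f(k) = k*(8*k - 7)/8.
So s_k = (B(k−1)f/C)·t_k = (k*(k + 3)*(8*k - 7)/(2*(4*k**2 + 20*k + 1)))·t_k = k*(8*k - 7)/(2*(k + 2)).
Δs = (4*k**2 + 20*k + 1)/(k**2 + 5*k + 6), as required.

Yes. s_k = k*(8*k - 7)/(2*(k + 2)).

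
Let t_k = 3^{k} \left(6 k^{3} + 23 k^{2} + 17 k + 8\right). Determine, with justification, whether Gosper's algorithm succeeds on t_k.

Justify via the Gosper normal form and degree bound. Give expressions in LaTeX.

Step 1: r(k) = 3*(6*k**3 + 41*k**2 + 81*k + 54)/(6*k**3 + 23*k**2 + 17*k + 8).
A = 3, B = 1, C = k**3 + 23*k**2/6 + 17*k/6 + 4/3.
Need (3)·f(k+1) − (1)·f(k) = k**3 + 23*k**2/6 + 17*k/6 + 4/3.
d = 3 from the (0,0,3) case.
Match coefficients ⇒ f(k) = (3*k**3 - 2*k**2 + k + 1)/6.
Then R = B(k−1)f/C = (3*k**3 - 2*k**2 + k + 1)/(6*k**3 + 23*k**2 + 17*k + 8), so s_k = R(k)·t_k = 3**k*(3*k**3 - 2*k**2 + k + 1).
Check: Δs_k = 3**k*(6*k**3 + 23*k**2 + 17*k + 8). ✓

Yes. s_k = 3^{k} \left(3 k^{3} - 2 k^{2} + k + 1\right).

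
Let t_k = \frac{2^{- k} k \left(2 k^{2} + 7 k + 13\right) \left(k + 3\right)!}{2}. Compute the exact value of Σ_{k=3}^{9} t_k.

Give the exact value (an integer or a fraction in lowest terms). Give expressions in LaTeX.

Ratio r(k) = (k + 1)*(k + 4)*(7*k + 2*(k + 1)**2 + 20)/(2*k*(2*k**2 + 7*k + 13)).
So A=k/2 + 2 and B=1, with C=k**3 + 7*k**2/2 + 13*k/2.
Key eq: (k/2 + 2)·f(k+1) = (1)·f(k) + (k**3 + 7*k**2/2 + 13*k/2).
d = 2 from the (1,0,3) case.
Solving with deg f ≤ 2: f(k) = 2*k**2 - k - 2.
Then R = B(k−1)f/C = 2*(2*k**2 - k - 2)/(k*(2*k**2 + 7*k + 13)), so s_k = R(k)·t_k = (2*k**2 - k - 2)*factorial(k + 3)/2**k.
s_(k+1) − s_k = k*(2*k**2 + 7*k + 13)*factorial(k + 3)/(2*2**k) = t_k.
Evaluate s at k=10 and k=3: 1143242100 and 1170; difference 1143240930.

Σ = 1143240930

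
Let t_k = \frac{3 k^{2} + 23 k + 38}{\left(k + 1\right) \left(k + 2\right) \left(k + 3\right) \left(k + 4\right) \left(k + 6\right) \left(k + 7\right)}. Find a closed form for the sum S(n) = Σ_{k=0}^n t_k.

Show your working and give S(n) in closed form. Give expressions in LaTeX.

S(n) = \frac{n^{3} + 13 n^{2} + 50 n + 38}{18 \left(n^{3} + 13 n^{2} + 50 n + 56\right)}

Ratio r(k) = (k + 1)*(k + 6)*(23*k + 3*(k + 1)**2 + 61)/((k + 5)*(k + 8)*(3*k**2 + 23*k + 38)).
Gosper form: A/B · C(k+1)/C(k) with A=k + 1, B=k + 8, C=k**3 + 38*k**2/3 + 51*k + 190/3.
Solve (k + 1)·f(k+1) − (k + 7)·f(k) = k**3 + 38*k**2/3 + 51*k + 190/3.
d = 6 from the (1,1,3) case.
A polynomial solution: f(k) = k*(k + 2)*(k + 4)*(k + 5)*(k**2 + 10*k + 27)/54.
Certificate R = B(k−1)f/C = k*(k + 2)*(k + 4)*(k + 7)*(k**2 + 10*k + 27)/(18*(3*k**2 + 23*k + 38)) gives s_k = k*(k**2 + 10*k + 27)/(18*(k**3 + 10*k**2 + 27*k + 18)).
Check: Δs_k = (3*k**2 + 23*k + 38)/(k**6 + 23*k**5 + 207*k**4 + 925*k**3 + 2144*k**2 + 2412*k + 1008). ✓
Telescope: S(n) = s_(n+1) − s_(0) = (n**3 + 13*n**2 + 50*n + 38)/(18*(n**3 + 13*n**2 + 50*n + 56)) − (0) = (n**3 + 13*n**2 + 50*n + 38)/(18*(n**3 + 13*n**2 + 50*n + 56)).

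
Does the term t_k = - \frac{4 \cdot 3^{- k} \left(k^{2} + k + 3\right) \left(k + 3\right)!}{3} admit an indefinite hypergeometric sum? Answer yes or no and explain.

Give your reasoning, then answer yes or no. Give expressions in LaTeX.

Compute t_(k+1)/t_k: get (k + 4)*(k + (k + 1)**2 + 4)/(3*(k**2 + k + 3)).
Factor: A=k/3 + 4/3; B=1; C=k**2 + k + 3.
Solve (k/3 + 4/3)·f(k+1) − (1)·f(k) = k**2 + k + 3.
Bound: deg f ≤ 1.
A polynomial solution: f(k) = 3*(k - 1).
Then R = B(k−1)f/C = 3*(k - 1)/(k**2 + k + 3), so s_k = R(k)·t_k = -4*(k - 1)*factorial(k + 3)/3**k.
Check: Δs_k = -4*(k**2 + k + 3)*factorial(k + 3)/(3*3**k). ✓

Yes. s_k = - 4 \cdot 3^{- k} \left(k - 1\right) \left(k + 3\right)!.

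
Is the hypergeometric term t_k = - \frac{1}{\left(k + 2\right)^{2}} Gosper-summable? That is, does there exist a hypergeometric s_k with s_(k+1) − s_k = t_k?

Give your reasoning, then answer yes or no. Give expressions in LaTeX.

t_(k+1)/t_k = (k + 2)**2/(k + 3)**2.
So A=k**2 + 4*k + 4 and B=k**2 + 6*k + 9, with C=1.
Key eq: (k**2 + 4*k + 4)·f(k+1) = (k**2 + 4*k + 4)·f(k) + (1).
Bound: deg f ≤ 0.
f = c0 ⇒ A·f(k+1) − B(k−1)·f(k) − C = -1. The system {-1 = 0} is inconsistent; no antidifference.

No — the linear system for f has no solution.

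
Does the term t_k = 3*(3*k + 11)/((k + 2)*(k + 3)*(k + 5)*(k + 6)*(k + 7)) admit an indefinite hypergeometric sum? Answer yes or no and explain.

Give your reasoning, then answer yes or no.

Yes. s_k = k*(k**2 + 13*k + 52)/(20*(k**3 + 13*k**2 + 52*k + 60)).

The ratio is (k + 2)*(k + 5)*(3*k + 14)/((k + 4)*(k + 8)*(3*k + 11)).
Take A(k)=k + 2, B(k)=k + 8, C(k)=k**2 + 23*k/3 + 44/3.
Solve (k + 2)·f(k+1) − (k + 7)·f(k) = k**2 + 23*k/3 + 44/3.
deg f ≤ 5 (via 1,1,2).
A polynomial solution: f(k) = k*(k + 3)*(k + 4)*(k**2 + 13*k + 52)/180.
Then R = B(k−1)f/C = k*(k + 3)*(k + 7)*(k**2 + 13*k + 52)/(60*(3*k + 11)), so s_k = R(k)·t_k = k*(k**2 + 13*k + 52)/(20*(k**3 + 13*k**2 + 52*k + 60)).
s_(k+1) − s_k = 3*(3*k + 11)/(k**5 + 23*k**4 + 203*k**3 + 853*k**2 + 1692*k + 1260) = t_k.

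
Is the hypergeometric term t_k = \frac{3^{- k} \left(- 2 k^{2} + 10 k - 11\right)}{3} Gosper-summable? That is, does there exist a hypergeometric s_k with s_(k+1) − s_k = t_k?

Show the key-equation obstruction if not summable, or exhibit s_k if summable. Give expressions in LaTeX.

Yes. s_k = 3^{- k} \left(k^{2} - 4 k + 4\right).

The ratio is (2*k**2 - 6*k + 3)/(3*(2*k**2 - 10*k + 11)).
A = 1/3, B = 1, C = k**2 - 5*k + 11/2.
Solve (1/3)·f(k+1) − (1)·f(k) = k**2 - 5*k + 11/2.
From deg A=0, deg B=0, deg C=2: d=2.
Solving with deg f ≤ 2: f(k) = -3*(k - 2)**2/2.
Get s_k = R·t_k = (k**2 - 4*k + 4)/3**k with R(k) = B(k−1)f(k)/C(k) = -3*(k - 2)**2/(2*k**2 - 10*k + 11).
Δs = (-2*k**2 + 10*k - 11)/(3*3**k), as required.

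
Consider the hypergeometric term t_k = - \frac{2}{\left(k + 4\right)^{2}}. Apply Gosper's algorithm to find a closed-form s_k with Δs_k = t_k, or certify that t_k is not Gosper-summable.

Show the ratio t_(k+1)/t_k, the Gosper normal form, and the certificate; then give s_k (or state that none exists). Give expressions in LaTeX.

none (Gosper's algorithm certifies no s_k)

t_(k+1)/t_k = (k + 4)**2/(k + 5)**2.
Gosper form: A/B · C(k+1)/C(k) with A=k**2 + 8*k + 16, B=k**2 + 10*k + 25, C=1.
Solve (k**2 + 8*k + 16)·f(k+1) − (k**2 + 8*k + 16)·f(k) = 1.
Degrees (2,2,0) ⇒ d ≤ 0.
f = c0 ⇒ A·f(k+1) − B(k−1)·f(k) − C = -1. The system {-1 = 0} is inconsistent; no antidifference.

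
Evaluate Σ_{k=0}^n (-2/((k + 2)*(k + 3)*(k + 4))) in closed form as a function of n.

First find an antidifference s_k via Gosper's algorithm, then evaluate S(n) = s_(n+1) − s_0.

S(n) = (-n**2 - 7*n - 6)/(6*(n**2 + 7*n + 12))

r(k) = (k + 2)/(k + 5) after simplifying.
Normal form (A,B,C) = (k + 2, k + 5, 1).
f must satisfy (k + 2)·f(k+1) − (k + 4)·f(k) = 1.
d = 2 from the (1,1,0) case.
Solving with deg f ≤ 2: f(k) = k*(k + 5)/12.
Then R = B(k−1)f/C = k*(k + 4)*(k + 5)/12, so s_k = R(k)·t_k = k*(-k - 5)/(6*(k + 2)*(k + 3)).
Verify: -2/(k**3 + 9*k**2 + 26*k + 24) matches t_k.
Σ_(k=0)^n t_k = s_(n+1) − s_(0) = ((-n**2 - 7*n - 6)/(6*(n**2 + 7*n + 12))) − (0), i.e. (-n**2 - 7*n - 6)/(6*(n**2 + 7*n + 12)).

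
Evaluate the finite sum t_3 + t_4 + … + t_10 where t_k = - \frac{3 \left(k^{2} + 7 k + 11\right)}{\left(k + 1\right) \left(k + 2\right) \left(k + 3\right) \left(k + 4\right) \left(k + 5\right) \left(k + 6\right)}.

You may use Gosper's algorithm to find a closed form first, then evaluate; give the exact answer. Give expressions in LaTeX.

r(k) = (k + 1)*(7*k + (k + 1)**2 + 18)/((k + 7)*(k**2 + 7*k + 11)) after simplifying.
Take A(k)=k + 1, B(k)=k + 7, C(k)=k**2 + 7*k + 11.
Solve (k + 1)·f(k+1) − (k + 6)·f(k) = k**2 + 7*k + 11.
Degrees (1,1,2) ⇒ d ≤ 5.
Match coefficients ⇒ f(k) = k*(k + 2)*(k + 4)*(k**2 + 9*k + 23)/45.
Then R = B(k−1)f/C = k*(k + 2)*(k + 4)*(k + 6)*(k**2 + 9*k + 23)/(45*(k**2 + 7*k + 11)), so s_k = R(k)·t_k = k*(-k**2 - 9*k - 23)/(15*(k**3 + 9*k**2 + 23*k + 15)).
s_(k+1) − s_k = 3*(-k**2 - 7*k - 11)/(k**6 + 21*k**5 + 175*k**4 + 735*k**3 + 1624*k**2 + 1764*k + 720) = t_k.
Evaluate s at k=11 and k=3: -297/4480 and -59/960; difference -13/2688.

Σ = -13/2688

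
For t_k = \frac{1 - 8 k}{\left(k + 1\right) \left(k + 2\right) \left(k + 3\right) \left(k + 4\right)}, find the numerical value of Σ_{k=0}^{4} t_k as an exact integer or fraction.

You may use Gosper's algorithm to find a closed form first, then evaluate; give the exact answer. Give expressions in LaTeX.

Σ = -5/48

Ratio r(k) = (k + 1)*(8*k + 7)/((k + 5)*(8*k - 1)).
So A=k + 1 and B=k + 5, with C=k - 1/8.
Key eq: (k + 1)·f(k+1) = (k + 4)·f(k) + (k - 1/8).
Bound: deg f ≤ 3.
Coefficient equations give f(k) = k*(k**2 + 6*k - 13)/48.
Then R = B(k−1)f/C = k*(k + 4)*(k**2 + 6*k - 13)/(6*(8*k - 1)), so s_k = R(k)·t_k = k*(-k**2 - 6*k + 13)/(6*(k + 1)*(k + 2)*(k + 3)).
Check: Δs_k = (1 - 8*k)/(k**4 + 10*k**3 + 35*k**2 + 50*k + 24). ✓
Sum = s_(5) − s_(0); s_(5) = -5/48, s_(0) = 0 ⇒ -5/48.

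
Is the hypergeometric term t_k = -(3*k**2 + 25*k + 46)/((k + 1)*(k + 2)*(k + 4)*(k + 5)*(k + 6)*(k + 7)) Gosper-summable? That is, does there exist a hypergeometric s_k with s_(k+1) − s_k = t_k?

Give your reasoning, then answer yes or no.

Yes. s_k = k*(-k**2 - 11*k - 34)/(24*(k**3 + 11*k**2 + 34*k + 24)).

Step 1: r(k) = (k + 1)*(k + 4)*(25*k + 3*(k + 1)**2 + 71)/((k + 3)*(k + 8)*(3*k**2 + 25*k + 46)).
Take A(k)=k + 1, B(k)=k + 8, C(k)=k**3 + 34*k**2/3 + 121*k/3 + 46.
Set up (k + 1)·f(k+1) − (k + 7)·f(k) − (k**3 + 34*k**2/3 + 121*k/3 + 46) = 0.
Bound: deg f ≤ 6.
Match coefficients ⇒ f(k) = k*(k + 2)*(k + 3)*(k + 5)*(k**2 + 11*k + 34)/72.
Get s_k = R·t_k = k*(-k**2 - 11*k - 34)/(24*(k**3 + 11*k**2 + 34*k + 24)) with R(k) = B(k−1)f(k)/C(k) = k*(k + 2)*(k + 5)*(k + 7)*(k**2 + 11*k + 34)/(24*(3*k**2 + 25*k + 46)).
Check: Δs_k = (-3*k**2 - 25*k - 46)/(k**6 + 25*k**5 + 247*k**4 + 1219*k**3 + 3112*k**2 + 3796*k + 1680). ✓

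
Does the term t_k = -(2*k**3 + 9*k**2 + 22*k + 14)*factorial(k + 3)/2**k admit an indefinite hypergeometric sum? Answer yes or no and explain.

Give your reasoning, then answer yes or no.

Yes. s_k = -2**(1 - k)*(2*k**2 + k + 1)*factorial(k + 3).

Compute t_(k+1)/t_k: get (2*k**4 + 23*k**3 + 106*k**2 + 231*k + 188)/(2*(2*k**3 + 9*k**2 + 22*k + 14)).
A = k/2 + 2, B = 1, C = k**3 + 9*k**2/2 + 11*k + 7.
Key eq: (k/2 + 2)·f(k+1) = (1)·f(k) + (k**3 + 9*k**2/2 + 11*k + 7).
Degrees (1,0,3) ⇒ d ≤ 2.
Coefficient equations give f(k) = 2*k**2 + k + 1.
Certificate R = B(k−1)f/C = 2*(2*k**2 + k + 1)/(2*k**3 + 9*k**2 + 22*k + 14) gives s_k = -2**(1 - k)*(2*k**2 + k + 1)*factorial(k + 3).
Δs = -(2*k**3 + 9*k**2 + 22*k + 14)*factorial(k + 3)/2**k, as required.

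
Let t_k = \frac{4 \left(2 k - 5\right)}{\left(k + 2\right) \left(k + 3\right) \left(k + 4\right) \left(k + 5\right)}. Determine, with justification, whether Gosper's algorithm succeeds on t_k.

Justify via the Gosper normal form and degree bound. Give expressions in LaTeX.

Yes. s_k = \frac{k \left(- k^{2} - 9 k - 50\right)}{6 \left(k + 2\right) \left(k + 3\right) \left(k + 4\right)}.

Step 1: r(k) = (k + 2)*(2*k - 3)/((k + 6)*(2*k - 5)).
So A=k + 2 and B=k + 6, with C=k - 5/2.
Solve (k + 2)·f(k+1) − (k + 5)·f(k) = k - 5/2.
deg f ≤ 3 (via 1,1,1).
Solving with deg f ≤ 3: f(k) = -k*(k**2 + 9*k + 50)/48.
Certificate R = B(k−1)f/C = -k*(k + 5)*(k**2 + 9*k + 50)/(24*(2*k - 5)) gives s_k = k*(-k**2 - 9*k - 50)/(6*(k + 2)*(k + 3)*(k + 4)).
s_(k+1) − s_k = 4*(2*k - 5)/(k**4 + 14*k**3 + 71*k**2 + 154*k + 120) = t_k.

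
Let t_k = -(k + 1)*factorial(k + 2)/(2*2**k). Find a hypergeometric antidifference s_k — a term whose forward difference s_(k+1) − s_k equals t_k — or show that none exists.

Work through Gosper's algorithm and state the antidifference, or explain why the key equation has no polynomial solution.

Step 1: r(k) = (k + 2)*(k + 3)/(2*(k + 1)).
Normal form (A,B,C) = (k/2 + 3/2, 1, k + 1).
Set up (k/2 + 3/2)·f(k+1) − (1)·f(k) − (k + 1) = 0.
deg f ≤ 0 (via 1,0,1).
Solving with deg f ≤ 0: f(k) = 2.
Get s_k = R·t_k = -factorial(k + 2)/2**k with R(k) = B(k−1)f(k)/C(k) = 2/(k + 1).
Verify: -(k + 1)*factorial(k + 2)/(2*2**k) matches t_k.

s_k = -factorial(k + 2)/2**k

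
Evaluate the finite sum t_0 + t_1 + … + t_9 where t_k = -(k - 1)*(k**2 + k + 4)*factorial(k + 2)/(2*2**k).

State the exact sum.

Σ = -33679796

r(k) = k*(k + 3)*(k + (k + 1)**2 + 5)/(2*(k - 1)*(k**2 + k + 4)) after simplifying.
Factor: A=k/2 + 3/2; B=1; C=k**3 + 3*k - 4.
f must satisfy (k/2 + 3/2)·f(k+1) − (1)·f(k) = k**3 + 3*k - 4.
From deg A=1, deg B=0, deg C=3: d=2.
A polynomial solution: f(k) = 2*(k - 2)*(k - 1).
Certificate R = B(k−1)f/C = 2*(k - 2)/(k**2 + k + 4) gives s_k = -(k - 2)*(k - 1)*factorial(k + 2)/2**k.
Verify: -(k - 1)*(k**2 + k + 4)*factorial(k + 2)/(2*2**k) matches t_k.
Evaluate s at k=10 and k=0: -33679800 and -4; difference -33679796.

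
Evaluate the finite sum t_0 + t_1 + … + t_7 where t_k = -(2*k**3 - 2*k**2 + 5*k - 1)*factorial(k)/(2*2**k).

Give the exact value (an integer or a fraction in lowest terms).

t_(k+1)/t_k = (2*k**4 + 6*k**3 + 11*k**2 + 11*k + 4)/(2*(2*k**3 - 2*k**2 + 5*k - 1)).
So A=k/2 + 1/2 and B=1, with C=k**3 - k**2 + 5*k/2 - 1/2.
Key eq: (k/2 + 1/2)·f(k+1) = (1)·f(k) + (k**3 - k**2 + 5*k/2 - 1/2).
d = 2 from the (1,0,3) case.
Solve for f: f(k) = 2*k**2 - 4*k - 1 (degree 2 ≤ 2).
R(k) = B(k−1)·f(k)/C(k) = 2*(2*k**2 - 4*k - 1)/(2*k**3 - 2*k**2 + 5*k - 1); s_k = R·t_k = (-2*k**2 + 4*k + 1)*factorial(k)/2**k.
Verify: -(2*k**3 - 2*k**2 + 5*k - 1)*factorial(k)/(2*2**k) matches t_k.
Sum = s_(8) − s_(0); s_(8) = -29925/2, s_(0) = 1 ⇒ -29927/2.

Σ = -29927/2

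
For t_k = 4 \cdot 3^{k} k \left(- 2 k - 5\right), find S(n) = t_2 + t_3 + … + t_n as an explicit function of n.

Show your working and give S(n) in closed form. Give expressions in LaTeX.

S(n) = - 12 \cdot 3^{n} n^{2} - 18 \cdot 3^{n} n + 3 \cdot 3^{n} + 81

t_(k+1)/t_k = 3*(k + 1)*(2*k + 7)/(k*(2*k + 5)).
A = 3, B = 1, C = k**2 + 5*k/2.
Need (3)·f(k+1) − (1)·f(k) = k**2 + 5*k/2.
deg f ≤ 2 (via 0,0,2).
Solving with deg f ≤ 2: f(k) = (4*k**2 - 2*k - 3)/8.
R(k) = B(k−1)·f(k)/C(k) = (4*k**2 - 2*k - 3)/(4*k*(2*k + 5)); s_k = R·t_k = 3**k*(-4*k**2 + 2*k + 3).
Δs = 4*3**k*k*(-2*k - 5), as required.
Evaluate: s_(n+1) = 3**(n + 1)*(-4*n**2 - 6*n + 1); subtract s_(2) = -81 ⇒ S(n) = -12*3**n*n**2 - 18*3**n*n + 3*3**n + 81.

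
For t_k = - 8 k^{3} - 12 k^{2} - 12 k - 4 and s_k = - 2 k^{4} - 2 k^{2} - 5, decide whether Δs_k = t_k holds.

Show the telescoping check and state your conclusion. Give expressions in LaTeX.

valid; difference matches t_k

s_(k+1) = -2*(k + 1)**4 - 2*(k + 1)**2 - 5
s_(k+1) − s_k = -8*k**3 - 12*k**2 - 12*k - 4
(s_(k+1) − s_k) − t_k = 0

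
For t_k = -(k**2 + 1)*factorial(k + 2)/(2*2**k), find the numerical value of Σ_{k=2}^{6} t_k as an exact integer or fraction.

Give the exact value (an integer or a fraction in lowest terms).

Σ = -14175

Step 1: r(k) = (k + 3)*((k + 1)**2 + 1)/(2*(k**2 + 1)).
Factor: A=k/2 + 3/2; B=1; C=k**2 + 1.
Solve (k/2 + 3/2)·f(k+1) − (1)·f(k) = k**2 + 1.
Bound: deg f ≤ 1.
Coefficient equations give f(k) = 2*(k - 2).
So s_k = (B(k−1)f/C)·t_k = (2*(k - 2)/(k**2 + 1))·t_k = -(k - 2)*factorial(k + 2)/2**k.
Verify: -(k**2 + 1)*factorial(k + 2)/(2*2**k) matches t_k.
Telescoping: Σ = s_(7) − s_(2) = -14175 − (0) = -14175.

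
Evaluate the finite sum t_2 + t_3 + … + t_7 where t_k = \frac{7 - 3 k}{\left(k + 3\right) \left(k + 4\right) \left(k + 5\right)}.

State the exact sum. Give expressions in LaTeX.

Step 1: r(k) = (k + 3)*(3*k - 4)/((k + 6)*(3*k - 7)).
Take A(k)=k + 3, B(k)=k + 6, C(k)=k - 7/3.
Key eq: (k + 3)·f(k+1) = (k + 5)·f(k) + (k - 7/3).
Degrees (1,1,1) ⇒ d ≤ 2.
Solve for f: f(k) = k*(k - 29)/36 (degree 2 ≤ 2).
Get s_k = R·t_k = k*(29 - k)/(12*(k + 3)*(k + 4)) with R(k) = B(k−1)f(k)/C(k) = k*(k - 29)*(k + 5)/(12*(3*k - 7)).
Verify: (7 - 3*k)/(k**3 + 12*k**2 + 47*k + 60) matches t_k.
Sum = s_(8) − s_(2); s_(8) = 7/66, s_(2) = 3/20 ⇒ -29/660.

Σ = -29/660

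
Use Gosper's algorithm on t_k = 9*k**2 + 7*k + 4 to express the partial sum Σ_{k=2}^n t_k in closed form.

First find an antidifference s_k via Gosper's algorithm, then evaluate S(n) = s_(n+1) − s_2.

S(n) = 3*n**3 + 8*n**2 + 9*n - 20

Compute t_(k+1)/t_k: get (9*k**2 + 25*k + 20)/(9*k**2 + 7*k + 4).
Factor: A=1; B=1; C=k**2 + 7*k/9 + 4/9.
Key eq: (1)·f(k+1) = (1)·f(k) + (k**2 + 7*k/9 + 4/9).
deg f ≤ 3 (via 0,0,2).
Match coefficients ⇒ f(k) = k*(3*k**2 - k + 2)/9.
Certificate R = B(k−1)f/C = k*(3*k**2 - k + 2)/(9*k**2 + 7*k + 4) gives s_k = k*(3*k**2 - k + 2).
s_(k+1) − s_k = 9*k**2 + 7*k + 4 = t_k.
Telescope: S(n) = s_(n+1) − s_(2) = 3*n**3 + 8*n**2 + 9*n + 4 − (24) = 3*n**3 + 8*n**2 + 9*n - 20.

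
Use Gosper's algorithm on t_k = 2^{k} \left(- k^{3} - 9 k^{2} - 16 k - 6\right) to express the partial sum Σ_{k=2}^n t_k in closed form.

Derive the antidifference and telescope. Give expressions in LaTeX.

S(n) = - 2 \cdot 2^{n} n^{3} - 12 \cdot 2^{n} n^{2} - 14 \cdot 2^{n} n - 8 \cdot 2^{n} + 72

Compute t_(k+1)/t_k: get 2*(k**3 + 12*k**2 + 37*k + 32)/(k**3 + 9*k**2 + 16*k + 6).
So A=2 and B=1, with C=k**3 + 9*k**2 + 16*k + 6.
Set up (2)·f(k+1) − (1)·f(k) − (k**3 + 9*k**2 + 16*k + 6) = 0.
From deg A=0, deg B=0, deg C=3: d=3.
Coefficient equations give f(k) = k**3 + 3*k**2 - 2*k + 2.
Then R = B(k−1)f/C = (k**3 + 3*k**2 - 2*k + 2)/(k**3 + 9*k**2 + 16*k + 6), so s_k = R(k)·t_k = 2**k*(-k**3 - 3*k**2 + 2*k - 2).
Check: Δs_k = 2**k*(-k**3 - 9*k**2 - 16*k - 6). ✓
Telescope: S(n) = s_(n+1) − s_(2) = 2**(n + 1)*(-n**3 - 6*n**2 - 7*n - 4) − (-72) = -2*2**n*n**3 - 12*2**n*n**2 - 14*2**n*n - 8*2**n + 72.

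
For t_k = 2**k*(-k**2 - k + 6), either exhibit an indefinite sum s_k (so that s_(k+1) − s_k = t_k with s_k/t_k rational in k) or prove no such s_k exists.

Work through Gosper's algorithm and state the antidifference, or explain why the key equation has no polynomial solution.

The ratio is 2*(k**2 + 3*k - 4)/(k**2 + k - 6).
Take A(k)=2, B(k)=1, C(k)=k**2 + k - 6.
Key eq: (2)·f(k+1) = (1)·f(k) + (k**2 + k - 6).
Degrees (0,0,2) ⇒ d ≤ 2.
Coefficient equations give f(k) = k**2 - 3*k - 2.
So s_k = (B(k−1)f/C)·t_k = ((k**2 - 3*k - 2)/((k - 2)*(k + 3)))·t_k = 2**k*(-k**2 + 3*k + 2).
Δs = 2**k*(-k**2 - k + 6), as required.

s_k = 2**k*(-k**2 + 3*k + 2)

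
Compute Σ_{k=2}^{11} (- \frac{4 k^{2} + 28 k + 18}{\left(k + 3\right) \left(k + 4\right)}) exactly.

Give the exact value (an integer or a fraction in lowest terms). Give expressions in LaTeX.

t_(k+1)/t_k = (k + 3)*(14*k + 2*(k + 1)**2 + 23)/((k + 5)*(2*k**2 + 14*k + 9)).
Gosper form: A/B · C(k+1)/C(k) with A=k + 3, B=k + 5, C=k**2 + 7*k + 9/2.
Solve (k + 3)·f(k+1) − (k + 4)·f(k) = k**2 + 7*k + 9/2.
From deg A=1, deg B=1, deg C=2: d=2.
Coefficient equations give f(k) = k*(2*k + 1)/2.
Then R = B(k−1)f/C = k*(k + 4)*(2*k + 1)/(2*k**2 + 14*k + 9), so s_k = R(k)·t_k = -2*k*(2*k + 1)/(k + 3).
Check: Δs_k = 2*(-2*k**2 - 14*k - 9)/(k**2 + 7*k + 12). ✓
Σ_(k=2)^(11) t_k = s_(12) − s_(2) = -40 − (-4) = -36.

Σ = -36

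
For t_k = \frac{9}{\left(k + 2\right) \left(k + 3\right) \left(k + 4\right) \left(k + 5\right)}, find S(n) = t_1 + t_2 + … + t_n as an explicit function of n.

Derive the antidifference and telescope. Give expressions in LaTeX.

The ratio is (k + 2)/(k + 6).
So A=k + 2 and B=k + 6, with C=1.
Set up (k + 2)·f(k+1) − (k + 5)·f(k) − (1) = 0.
Degrees (1,1,0) ⇒ d ≤ 3.
Solving with deg f ≤ 3: f(k) = k*(k**2 + 9*k + 26)/72.
So s_k = (B(k−1)f/C)·t_k = (k*(k + 5)*(k**2 + 9*k + 26)/72)·t_k = k*(k**2 + 9*k + 26)/(8*(k + 2)*(k + 3)*(k + 4)).
s_(k+1) − s_k = 9/(k**4 + 14*k**3 + 71*k**2 + 154*k + 120) = t_k.
s_(n+1) = (n**3 + 12*n**2 + 47*n + 36)/(8*(n**3 + 12*n**2 + 47*n + 60)) and s_(1) = 3/40, so S(n) = n*(n**2 + 12*n + 47)/(20*(n**3 + 12*n**2 + 47*n + 60)).

S(n) = \frac{n \left(n^{2} + 12 n + 47\right)}{20 \left(n^{3} + 12 n^{2} + 47 n + 60\right)}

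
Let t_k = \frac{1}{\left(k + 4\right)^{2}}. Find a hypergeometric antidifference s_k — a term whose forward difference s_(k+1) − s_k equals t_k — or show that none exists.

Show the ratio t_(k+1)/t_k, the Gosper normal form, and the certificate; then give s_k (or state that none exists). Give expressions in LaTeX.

Step 1: r(k) = (k + 4)**2/(k + 5)**2.
Take A(k)=k**2 + 8*k + 16, B(k)=k**2 + 10*k + 25, C(k)=1.
Set up (k**2 + 8*k + 16)·f(k+1) − (k**2 + 8*k + 16)·f(k) − (1) = 0.
From deg A=2, deg B=2, deg C=0: d=0.
Generic f = c0 gives residual -1; -1 = 0 cannot hold, so t_k is not Gosper-summable.

no hypergeometric antidifference exists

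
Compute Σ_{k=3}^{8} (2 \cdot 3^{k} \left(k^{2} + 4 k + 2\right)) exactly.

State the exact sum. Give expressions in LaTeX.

Σ = 1751490

r(k) = 3*(k**2 + 6*k + 7)/(k**2 + 4*k + 2) after simplifying.
Normal form (A,B,C) = (3, 1, k**2 + 4*k + 2).
Solve (3)·f(k+1) − (1)·f(k) = k**2 + 4*k + 2.
deg f ≤ 2 (via 0,0,2).
Coefficient equations give f(k) = (k**2 + k - 1)/2.
Then R = B(k−1)f/C = (k**2 + k - 1)/(2*(k**2 + 4*k + 2)), so s_k = R(k)·t_k = 3**k*(k**2 + k - 1).
Check: Δs_k = 2*3**k*(k**2 + 4*k + 2). ✓
Telescoping: Σ = s_(9) − s_(3) = 1751787 − (297) = 1751490.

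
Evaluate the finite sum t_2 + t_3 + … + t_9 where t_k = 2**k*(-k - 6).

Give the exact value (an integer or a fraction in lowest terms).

The ratio is 2*(k + 7)/(k + 6).
Gosper form: A/B · C(k+1)/C(k) with A=2, B=1, C=k + 6.
f must satisfy (2)·f(k+1) − (1)·f(k) = k + 6.
Bound: deg f ≤ 1.
Match coefficients ⇒ f(k) = k + 4.
Then R = B(k−1)f/C = (k + 4)/(k + 6), so s_k = R(k)·t_k = 2**k*(-k - 4).
Check: Δs_k = 2**k*(-k - 6). ✓
Evaluate s at k=10 and k=2: -14336 and -24; difference -14312.

Σ = -14312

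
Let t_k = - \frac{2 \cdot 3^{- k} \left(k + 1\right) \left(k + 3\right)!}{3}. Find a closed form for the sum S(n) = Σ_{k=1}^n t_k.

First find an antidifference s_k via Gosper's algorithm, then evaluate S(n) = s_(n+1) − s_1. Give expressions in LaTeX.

The ratio is (k + 2)*(k + 4)/(3*(k + 1)).
A = k/3 + 4/3, B = 1, C = k + 1.
f must satisfy (k/3 + 4/3)·f(k+1) − (1)·f(k) = k + 1.
Bound: deg f ≤ 0.
A polynomial solution: f(k) = 3.
So s_k = (B(k−1)f/C)·t_k = (3/(k + 1))·t_k = -2*factorial(k + 3)/3**k.
Δs = -2*(k + 1)*factorial(k + 3)/(3*3**k), as required.
Telescope: S(n) = s_(n+1) − s_(1) = -2*3**(-n - 1)*factorial(n + 4) − (-16) = 16 - 2*factorial(n + 4)/(3*3**n).

S(n) = 16 - \frac{2 \cdot 3^{- n} \left(n + 4\right)!}{3}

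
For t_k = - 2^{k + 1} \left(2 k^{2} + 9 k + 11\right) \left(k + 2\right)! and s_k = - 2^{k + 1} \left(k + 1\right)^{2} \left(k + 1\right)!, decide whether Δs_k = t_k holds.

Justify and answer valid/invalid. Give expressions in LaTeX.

s_(k+1) = -2**(k + 2)*(k + 2)**2*factorial(k + 2)
s_(k+1) − s_k = -2**(k + 1)*(2*k + 3)*(k**2 + 4*k + 5)*factorial(k + 1)
(s_(k+1) − s_k) − t_k = 2**(k + 1)*(2*k**2 + 7*k + 7)*factorial(k + 1)

Invalid: residual 2^{k + 1} \left(2 k^{2} + 7 k + 7\right) \left(k + 1\right)! ≠ 0.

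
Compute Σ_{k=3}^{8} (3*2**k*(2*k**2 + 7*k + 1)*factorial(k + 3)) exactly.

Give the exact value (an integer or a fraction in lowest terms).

Σ = 5885971626240

Compute t_(k+1)/t_k: get 2*(2*k**3 + 19*k**2 + 54*k + 40)/(2*k**2 + 7*k + 1).
Gosper form: A/B · C(k+1)/C(k) with A=2*k + 8, B=1, C=k**2 + 7*k/2 + 1/2.
Set up (2*k + 8)·f(k+1) − (1)·f(k) − (k**2 + 7*k/2 + 1/2) = 0.
d = 1 from the (1,0,2) case.
Solve for f: f(k) = (k - 1)/2 (degree 1 ≤ 1).
Certificate R = B(k−1)f/C = (k - 1)/(2*k**2 + 7*k + 1) gives s_k = 3*2**k*(k - 1)*factorial(k + 3).
Check: Δs_k = 3*2**k*(2*k**2 + 7*k + 1)*factorial(k + 3). ✓
Sum = s_(9) − s_(3); s_(9) = 5885971660800, s_(3) = 34560 ⇒ 5885971626240.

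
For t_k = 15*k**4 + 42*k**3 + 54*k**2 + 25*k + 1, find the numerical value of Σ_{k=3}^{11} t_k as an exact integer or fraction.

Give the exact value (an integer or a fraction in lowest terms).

Ratio r(k) = (15*k**4 + 102*k**3 + 270*k**2 + 319*k + 137)/(15*k**4 + 42*k**3 + 54*k**2 + 25*k + 1).
A = 1, B = 1, C = k**4 + 14*k**3/5 + 18*k**2/5 + 5*k/3 + 1/15.
Solve (1)·f(k+1) − (1)·f(k) = k**4 + 14*k**3/5 + 18*k**2/5 + 5*k/3 + 1/15.
Degrees (0,0,4) ⇒ d ≤ 5.
Solving with deg f ≤ 5: f(k) = k*(3*k**4 + 3*k**3 + 2*k**2 - 4*k - 3)/15.
So s_k = (B(k−1)f/C)·t_k = (k*(3*k**4 + 3*k**3 + 2*k**2 - 4*k - 3)/(15*k**4 + 42*k**3 + 54*k**2 + 25*k + 1))·t_k = k*(3*k**4 + 3*k**3 + 2*k**2 - 4*k - 3).
Δs = 15*k**4 + 42*k**3 + 54*k**2 + 25*k + 1, as required.
Sum = s_(12) − s_(3); s_(12) = 811548, s_(3) = 981 ⇒ 810567.

Σ = 810567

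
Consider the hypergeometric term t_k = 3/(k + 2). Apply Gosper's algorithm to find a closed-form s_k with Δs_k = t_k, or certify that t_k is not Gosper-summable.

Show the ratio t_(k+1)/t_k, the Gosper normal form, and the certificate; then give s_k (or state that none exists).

not Gosper-summable; s_k does not exist

t_(k+1)/t_k = (k + 2)/(k + 3).
Gosper form: A/B · C(k+1)/C(k) with A=k + 2, B=k + 3, C=1.
Solve (k + 2)·f(k+1) − (k + 2)·f(k) = 1.
Bound: deg f ≤ 0.
f = c0 ⇒ A·f(k+1) − B(k−1)·f(k) − C = -1. The system {-1 = 0} is inconsistent; no antidifference.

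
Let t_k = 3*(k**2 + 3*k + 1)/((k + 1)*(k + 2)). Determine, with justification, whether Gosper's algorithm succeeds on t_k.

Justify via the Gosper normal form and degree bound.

r(k) = (k + 1)*(3*k + (k + 1)**2 + 4)/((k + 3)*(k**2 + 3*k + 1)) after simplifying.
So A=k + 1 and B=k + 3, with C=k**2 + 3*k + 1.
f must satisfy (k + 1)·f(k+1) − (k + 2)·f(k) = k**2 + 3*k + 1.
Degrees (1,1,2) ⇒ d ≤ 2.
A polynomial solution: f(k) = k**2.
Then R = B(k−1)f/C = k**2*(k + 2)/(k**2 + 3*k + 1), so s_k = R(k)·t_k = 3*k**2/(k + 1).
Verify: 3*(k**2 + 3*k + 1)/(k**2 + 3*k + 2) matches t_k.

Yes. s_k = 3*k**2/(k + 1).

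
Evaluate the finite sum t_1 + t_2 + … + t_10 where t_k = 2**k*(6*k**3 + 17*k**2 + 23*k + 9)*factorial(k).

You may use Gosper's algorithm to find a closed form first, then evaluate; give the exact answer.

Σ = 30656102399990

Step 1: r(k) = 2*(6*k**4 + 41*k**3 + 110*k**2 + 130*k + 55)/(6*k**3 + 17*k**2 + 23*k + 9).
A = 2*k + 2, B = 1, C = k**3 + 17*k**2/6 + 23*k/6 + 3/2.
f must satisfy (2*k + 2)·f(k+1) − (1)·f(k) = k**3 + 17*k**2/6 + 23*k/6 + 3/2.
From deg A=1, deg B=0, deg C=3: d=2.
Match coefficients ⇒ f(k) = (3*k**2 + k + 1)/6.
R(k) = B(k−1)·f(k)/C(k) = (3*k**2 + k + 1)/(6*k**3 + 17*k**2 + 23*k + 9); s_k = R·t_k = 2**k*(3*k**2 + k + 1)*factorial(k).
Δs = 2**k*(6*k**3 + 17*k**2 + 23*k + 9)*factorial(k), as required.
Telescoping: Σ = s_(11) − s_(1) = 30656102400000 − (10) = 30656102399990.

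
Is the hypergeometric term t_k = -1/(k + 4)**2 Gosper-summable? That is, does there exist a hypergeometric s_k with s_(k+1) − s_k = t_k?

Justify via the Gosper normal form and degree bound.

No; the coefficient equations for f are inconsistent.

r(k) = (k + 4)**2/(k + 5)**2 after simplifying.
Take A(k)=k**2 + 8*k + 16, B(k)=k**2 + 10*k + 25, C(k)=1.
f must satisfy (k**2 + 8*k + 16)·f(k+1) − (k**2 + 8*k + 16)·f(k) = 1.
From deg A=2, deg B=2, deg C=0: d=0.
Generic f = c0 gives residual -1; -1 = 0 cannot hold, so t_k is not Gosper-summable.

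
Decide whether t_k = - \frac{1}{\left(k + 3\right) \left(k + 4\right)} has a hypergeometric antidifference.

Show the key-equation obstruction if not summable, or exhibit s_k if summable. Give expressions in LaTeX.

Yes. s_k = - \frac{k}{3 k + 9}.

Ratio r(k) = (k + 3)/(k + 5).
Normal form (A,B,C) = (k + 3, k + 5, 1).
f must satisfy (k + 3)·f(k+1) − (k + 4)·f(k) = 1.
d = 1 from the (1,1,0) case.
Solve for f: f(k) = k/3 (degree 1 ≤ 1).
Then R = B(k−1)f/C = k*(k + 4)/3, so s_k = R(k)·t_k = -k/(3*k + 9).
Check: Δs_k = -1/(k**2 + 7*k + 12). ✓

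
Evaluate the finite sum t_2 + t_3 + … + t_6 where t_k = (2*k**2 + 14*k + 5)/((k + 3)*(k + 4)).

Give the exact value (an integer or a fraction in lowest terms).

Σ = 81/10

Step 1: r(k) = (k + 3)*(14*k + 2*(k + 1)**2 + 19)/((k + 5)*(2*k**2 + 14*k + 5)).
Factor: A=k + 3; B=k + 5; C=k**2 + 7*k + 5/2.
Solve (k + 3)·f(k+1) − (k + 4)·f(k) = k**2 + 7*k + 5/2.
deg f ≤ 2 (via 1,1,2).
Coefficient equations give f(k) = k*(6*k - 1)/6.
Then R = B(k−1)f/C = k*(k + 4)*(6*k - 1)/(3*(2*k**2 + 14*k + 5)), so s_k = R(k)·t_k = k*(6*k - 1)/(3*(k + 3)).
Verify: (2*k**2 + 14*k + 5)/(k**2 + 7*k + 12) matches t_k.
Sum = s_(7) − s_(2); s_(7) = 287/30, s_(2) = 22/15 ⇒ 81/10.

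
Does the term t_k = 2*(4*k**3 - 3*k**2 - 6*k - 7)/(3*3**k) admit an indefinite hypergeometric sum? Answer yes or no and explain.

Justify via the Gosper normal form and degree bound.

r(k) = (4*k**3 + 9*k**2 - 12)/(3*(4*k**3 - 3*k**2 - 6*k - 7)) after simplifying.
A = 1/3, B = 1, C = k**3 - 3*k**2/4 - 3*k/2 - 7/4.
Need (1/3)·f(k+1) − (1)·f(k) = k**3 - 3*k**2/4 - 3*k/2 - 7/4.
From deg A=0, deg B=0, deg C=3: d=3.
Coefficient equations give f(k) = -3*(4*k**3 + 3*k**2 + 3*k - 2)/8.
Certificate R = B(k−1)f/C = -3*(4*k**3 + 3*k**2 + 3*k - 2)/(2*(4*k**3 - 3*k**2 - 6*k - 7)) gives s_k = (-4*k**3 - 3*k**2 - 3*k + 2)/3**k.
Check: Δs_k = 2*(4*k**3 - 3*k**2 - 6*k - 7)/(3*3**k). ✓

Yes. s_k = (-4*k**3 - 3*k**2 - 3*k + 2)/3**k.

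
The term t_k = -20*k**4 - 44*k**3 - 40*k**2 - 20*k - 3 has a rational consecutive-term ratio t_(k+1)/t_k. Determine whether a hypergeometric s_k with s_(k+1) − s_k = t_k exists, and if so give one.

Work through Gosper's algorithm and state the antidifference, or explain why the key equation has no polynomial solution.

Step 1: r(k) = (20*k**4 + 124*k**3 + 292*k**2 + 312*k + 127)/(20*k**4 + 44*k**3 + 40*k**2 + 20*k + 3).
Normal form (A,B,C) = (1, 1, k**4 + 11*k**3/5 + 2*k**2 + k + 3/20).
Key eq: (1)·f(k+1) = (1)·f(k) + (k**4 + 11*k**3/5 + 2*k**2 + k + 3/20).
From deg A=0, deg B=0, deg C=4: d=5.
Coefficient equations give f(k) = k*(4*k**4 + k**3 - 2*k**2 + k - 1)/20.
Get s_k = R·t_k = k*(-4*k**4 - k**3 + 2*k**2 - k + 1) with R(k) = B(k−1)f(k)/C(k) = k*(4*k**4 + k**3 - 2*k**2 + k - 1)/(20*k**4 + 44*k**3 + 40*k**2 + 20*k + 3).
s_(k+1) − s_k = -20*k**4 - 44*k**3 - 40*k**2 - 20*k - 3 = t_k.

s_k = k*(-4*k**4 - k**3 + 2*k**2 - k + 1)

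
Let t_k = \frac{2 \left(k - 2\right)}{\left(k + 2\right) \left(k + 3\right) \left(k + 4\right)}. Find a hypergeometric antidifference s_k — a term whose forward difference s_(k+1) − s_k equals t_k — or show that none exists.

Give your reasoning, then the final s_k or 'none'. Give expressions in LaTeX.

Step 1: r(k) = (k - 1)*(k + 2)/((k - 2)*(k + 5)).
Normal form (A,B,C) = (k + 2, k + 5, k - 2).
f must satisfy (k + 2)·f(k+1) − (k + 4)·f(k) = k - 2.
From deg A=1, deg B=1, deg C=1: d=2.
Coefficient equations give f(k) = -k.
So s_k = (B(k−1)f/C)·t_k = (-k*(k + 4)/(k - 2))·t_k = -2*k/((k + 2)*(k + 3)).
Verify: 2*(k - 2)/(k**3 + 9*k**2 + 26*k + 24) matches t_k.

s_k = - \frac{2 k}{\left(k + 2\right) \left(k + 3\right)}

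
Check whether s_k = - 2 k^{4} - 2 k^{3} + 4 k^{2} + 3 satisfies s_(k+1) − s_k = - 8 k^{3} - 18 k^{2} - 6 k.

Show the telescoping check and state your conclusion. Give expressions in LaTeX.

s_(k+1) = -2*k**4 - 10*k**3 - 14*k**2 - 6*k + 3
s_(k+1) − s_k = 2*k*(-4*k**2 - 9*k - 3)
(s_(k+1) − s_k) − t_k = 0

valid (s_(k+1) − s_k reduces to t_k)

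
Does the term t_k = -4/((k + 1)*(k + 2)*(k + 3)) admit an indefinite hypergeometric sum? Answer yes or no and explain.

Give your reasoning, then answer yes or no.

Yes. s_k = k*(-k - 3)/((k + 1)*(k + 2)).

Compute t_(k+1)/t_k: get (k + 1)/(k + 4).
Take A(k)=k + 1, B(k)=k + 4, C(k)=1.
Key eq: (k + 1)·f(k+1) = (k + 3)·f(k) + (1).
From deg A=1, deg B=1, deg C=0: d=2.
Solving with deg f ≤ 2: f(k) = k*(k + 3)/4.
Then R = B(k−1)f/C = k*(k + 3)**2/4, so s_k = R(k)·t_k = k*(-k - 3)/((k + 1)*(k + 2)).
Verify: -4/(k**3 + 6*k**2 + 11*k + 6) matches t_k.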